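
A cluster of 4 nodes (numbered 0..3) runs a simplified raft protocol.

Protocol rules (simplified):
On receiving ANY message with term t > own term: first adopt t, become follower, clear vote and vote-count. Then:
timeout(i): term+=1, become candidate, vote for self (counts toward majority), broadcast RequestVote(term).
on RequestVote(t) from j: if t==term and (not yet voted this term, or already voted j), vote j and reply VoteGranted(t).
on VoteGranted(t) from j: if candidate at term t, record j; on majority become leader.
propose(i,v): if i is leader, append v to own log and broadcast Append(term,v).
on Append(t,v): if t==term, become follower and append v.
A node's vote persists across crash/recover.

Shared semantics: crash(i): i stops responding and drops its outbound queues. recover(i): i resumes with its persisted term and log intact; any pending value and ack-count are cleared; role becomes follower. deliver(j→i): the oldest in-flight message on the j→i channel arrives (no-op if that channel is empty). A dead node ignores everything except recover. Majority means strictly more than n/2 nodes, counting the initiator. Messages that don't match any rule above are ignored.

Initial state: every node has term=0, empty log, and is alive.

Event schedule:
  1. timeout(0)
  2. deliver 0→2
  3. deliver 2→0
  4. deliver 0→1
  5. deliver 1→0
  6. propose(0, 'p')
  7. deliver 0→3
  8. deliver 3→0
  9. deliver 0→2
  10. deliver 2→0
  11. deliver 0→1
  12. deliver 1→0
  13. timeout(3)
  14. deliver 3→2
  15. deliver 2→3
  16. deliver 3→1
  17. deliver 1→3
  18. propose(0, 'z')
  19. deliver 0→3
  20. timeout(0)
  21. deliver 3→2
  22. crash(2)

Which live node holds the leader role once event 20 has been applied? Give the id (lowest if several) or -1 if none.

1. timeout(0):  <0:cand t1 ->
2. deliver 0→2:  <2:foll t1 ->
3. deliver 2→0:  nop
4. deliver 0→1:  <1:foll t1 ->
5. deliver 1→0:  <0:lead t1 ->
6. propose(0,'p'):  <0:lead t1 p>
7. deliver 0→3:  <3:foll t1 ->
8. deliver 3→0:  nop
9. deliver 0→2:  <2:foll t1 p>
10. deliver 2→0:  nop
11. deliver 0→1:  <1:foll t1 p>
12. deliver 1→0:  nop
13. timeout(3):  <3:cand t2 ->
14. deliver 3→2:  <2:foll t2 p>
15. deliver 2→3:  nop
16. deliver 3→1:  <1:foll t2 p>
17. deliver 1→3:  <3:lead t2 ->
18. propose(0,'z'):  <0:lead t1 p,z>
19. deliver 0→3:  nop
20. timeout(0):  <0:cand t2 p,z>

3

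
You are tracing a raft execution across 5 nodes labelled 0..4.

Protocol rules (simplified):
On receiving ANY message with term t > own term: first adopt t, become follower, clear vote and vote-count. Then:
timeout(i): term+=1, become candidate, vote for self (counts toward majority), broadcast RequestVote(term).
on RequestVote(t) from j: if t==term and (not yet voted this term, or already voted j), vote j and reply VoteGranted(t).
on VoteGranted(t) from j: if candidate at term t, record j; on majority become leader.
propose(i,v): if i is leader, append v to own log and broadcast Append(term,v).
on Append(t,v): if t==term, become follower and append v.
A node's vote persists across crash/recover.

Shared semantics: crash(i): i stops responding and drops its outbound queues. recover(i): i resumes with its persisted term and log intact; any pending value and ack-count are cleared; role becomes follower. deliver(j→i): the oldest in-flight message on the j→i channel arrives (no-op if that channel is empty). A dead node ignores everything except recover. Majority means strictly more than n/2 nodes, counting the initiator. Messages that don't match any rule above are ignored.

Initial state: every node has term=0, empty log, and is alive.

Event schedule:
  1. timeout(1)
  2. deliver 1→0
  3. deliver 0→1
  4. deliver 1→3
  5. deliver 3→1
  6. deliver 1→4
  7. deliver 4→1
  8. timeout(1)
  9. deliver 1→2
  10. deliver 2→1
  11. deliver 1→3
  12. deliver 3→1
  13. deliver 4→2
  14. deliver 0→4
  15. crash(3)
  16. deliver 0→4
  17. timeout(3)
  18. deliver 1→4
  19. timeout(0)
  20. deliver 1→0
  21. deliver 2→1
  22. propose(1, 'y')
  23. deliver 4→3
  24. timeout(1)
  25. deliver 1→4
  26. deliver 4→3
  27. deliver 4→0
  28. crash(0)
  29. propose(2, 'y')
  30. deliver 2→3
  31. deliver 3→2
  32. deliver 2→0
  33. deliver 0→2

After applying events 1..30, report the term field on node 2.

e1 timeout(1): 1[cand,t=1,-]
e2 deliver 1→0: 0[foll,t=1,-]
e3 deliver 0→1: ·
e4 deliver 1→3: 3[foll,t=1,-]
e5 deliver 3→1: 1[lead,t=1,-]
e6 deliver 1→4: 4[foll,t=1,-]
e7 deliver 4→1: ·
e8 timeout(1): 1[cand,t=2,-]
e9 deliver 1→2: 2[foll,t=1,-]
e10 deliver 2→1: ·
e11 deliver 1→3: 3[foll,t=2,-]
e12 deliver 3→1: ·
e13 deliver 4→2: ·
e14 deliver 0→4: ·
e15 crash(3): 3[✗foll,t=2,-]
e16 deliver 0→4: ·
e17 timeout(3): ·
e18 deliver 1→4: 4[foll,t=2,-]
e19 timeout(0): 0[cand,t=2,-]
e20 deliver 1→0: ·
e21 deliver 2→1: ·
e22 propose(1,'y'): ·
e23 deliver 4→3: ·
e24 timeout(1): 1[cand,t=3,-]
e25 deliver 1→4: 4[foll,t=3,-]
e26 deliver 4→3: ·
e27 deliver 4→0: ·
e28 crash(0): 0[✗cand,t=2,-]
e29 propose(2,'y'): ·
e30 deliver 2→3: ·

1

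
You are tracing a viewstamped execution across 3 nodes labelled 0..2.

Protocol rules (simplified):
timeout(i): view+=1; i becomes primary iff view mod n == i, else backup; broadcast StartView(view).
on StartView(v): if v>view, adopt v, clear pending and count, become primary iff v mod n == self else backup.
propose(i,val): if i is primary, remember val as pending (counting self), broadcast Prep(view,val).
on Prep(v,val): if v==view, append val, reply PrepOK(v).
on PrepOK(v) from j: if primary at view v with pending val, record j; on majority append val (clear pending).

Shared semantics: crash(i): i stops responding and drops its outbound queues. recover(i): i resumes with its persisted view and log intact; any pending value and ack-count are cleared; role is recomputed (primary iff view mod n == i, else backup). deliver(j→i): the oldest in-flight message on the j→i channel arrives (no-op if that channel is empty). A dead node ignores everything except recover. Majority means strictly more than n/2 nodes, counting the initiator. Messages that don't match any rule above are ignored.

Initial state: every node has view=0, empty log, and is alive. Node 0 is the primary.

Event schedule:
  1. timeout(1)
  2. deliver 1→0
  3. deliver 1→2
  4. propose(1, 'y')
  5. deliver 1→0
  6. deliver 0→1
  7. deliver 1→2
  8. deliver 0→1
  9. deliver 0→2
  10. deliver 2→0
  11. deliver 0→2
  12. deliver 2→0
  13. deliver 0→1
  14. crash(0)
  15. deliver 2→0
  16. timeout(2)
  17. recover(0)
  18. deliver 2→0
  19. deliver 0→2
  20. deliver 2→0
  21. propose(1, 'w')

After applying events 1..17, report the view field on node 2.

step 1 timeout(1): 1={prim,v=1,log=-}
step 2 deliver 1→0: 0={back,v=1,log=-}
step 3 deliver 1→2: 2={back,v=1,log=-}
step 4 propose(1,'y'): —
step 5 deliver 1→0: 0={back,v=1,log=y}
step 6 deliver 0→1: 1={prim,v=1,log=y}
step 7 deliver 1→2: 2={back,v=1,log=y}
step 8 deliver 0→1: —
step 9 deliver 0→2: —
step 10 deliver 2→0: —
step 11 deliver 0→2: —
step 12 deliver 2→0: —
step 13 deliver 0→1: —
step 14 crash(0): 0={✗back,v=1,log=y}
step 15 deliver 2→0: —
step 16 timeout(2): 2={prim,v=2,log=y}
step 17 recover(0): 0={back,v=1,log=y}

2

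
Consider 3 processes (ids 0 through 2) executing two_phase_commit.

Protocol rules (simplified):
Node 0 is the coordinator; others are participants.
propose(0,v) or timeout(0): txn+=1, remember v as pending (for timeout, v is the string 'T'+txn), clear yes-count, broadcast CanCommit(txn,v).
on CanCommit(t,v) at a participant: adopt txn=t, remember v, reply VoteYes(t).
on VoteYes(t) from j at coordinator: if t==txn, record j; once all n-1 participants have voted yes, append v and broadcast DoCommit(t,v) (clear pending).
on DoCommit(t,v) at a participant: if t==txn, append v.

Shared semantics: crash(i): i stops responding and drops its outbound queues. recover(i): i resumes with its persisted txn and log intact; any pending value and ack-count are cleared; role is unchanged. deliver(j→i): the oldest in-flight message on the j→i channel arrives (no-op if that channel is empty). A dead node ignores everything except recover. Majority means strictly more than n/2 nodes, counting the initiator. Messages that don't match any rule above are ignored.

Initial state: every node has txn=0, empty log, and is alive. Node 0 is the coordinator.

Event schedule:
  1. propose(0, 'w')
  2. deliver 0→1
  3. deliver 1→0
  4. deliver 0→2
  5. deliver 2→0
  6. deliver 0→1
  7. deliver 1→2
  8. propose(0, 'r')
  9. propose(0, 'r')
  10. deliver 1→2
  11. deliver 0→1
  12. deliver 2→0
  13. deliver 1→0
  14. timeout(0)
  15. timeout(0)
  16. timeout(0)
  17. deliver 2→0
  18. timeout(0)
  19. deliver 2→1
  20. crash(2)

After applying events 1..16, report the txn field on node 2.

after 1 — propose(0,'w'): n0:coor/t1/[-]
after 2 — deliver 0→1: n1:part/t1/[-]
after 3 — deliver 1→0: ·
after 4 — deliver 0→2: n2:part/t1/[-]
after 5 — deliver 2→0: n0:coor/t1/[w]
after 6 — deliver 0→1: n1:part/t1/[w]
after 7 — deliver 1→2: ·
after 8 — propose(0,'r'): n0:coor/t2/[w]
after 9 — propose(0,'r'): n0:coor/t3/[w]
after 10 — deliver 1→2: ·
after 11 — deliver 0→1: n1:part/t2/[w]
after 12 — deliver 2→0: ·
after 13 — deliver 1→0: ·
after 14 — timeout(0): n0:coor/t4/[w]
after 15 — timeout(0): n0:coor/t5/[w]
after 16 — timeout(0): n0:coor/t6/[w]

1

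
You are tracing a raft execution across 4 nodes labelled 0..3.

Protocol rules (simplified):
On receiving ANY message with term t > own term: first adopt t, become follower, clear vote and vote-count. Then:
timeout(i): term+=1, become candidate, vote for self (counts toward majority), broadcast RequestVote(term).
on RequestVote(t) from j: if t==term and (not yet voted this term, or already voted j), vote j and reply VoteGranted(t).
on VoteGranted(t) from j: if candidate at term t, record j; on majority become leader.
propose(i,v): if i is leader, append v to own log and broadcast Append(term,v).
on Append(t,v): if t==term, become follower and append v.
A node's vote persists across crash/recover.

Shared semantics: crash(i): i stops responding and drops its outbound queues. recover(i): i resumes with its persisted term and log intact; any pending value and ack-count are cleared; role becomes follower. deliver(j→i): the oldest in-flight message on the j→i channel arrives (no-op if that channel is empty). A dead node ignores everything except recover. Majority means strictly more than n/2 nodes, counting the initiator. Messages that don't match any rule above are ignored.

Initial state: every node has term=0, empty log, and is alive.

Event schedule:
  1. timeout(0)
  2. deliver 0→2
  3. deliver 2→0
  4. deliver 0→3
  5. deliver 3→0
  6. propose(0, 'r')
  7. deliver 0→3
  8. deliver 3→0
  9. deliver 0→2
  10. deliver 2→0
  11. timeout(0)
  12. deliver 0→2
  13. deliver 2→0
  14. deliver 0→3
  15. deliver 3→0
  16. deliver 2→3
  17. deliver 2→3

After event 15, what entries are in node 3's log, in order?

step 1 timeout(0): 0={cand,t=1,log=-}
step 2 deliver 0→2: 2={foll,t=1,log=-}
step 3 deliver 2→0: —
step 4 deliver 0→3: 3={foll,t=1,log=-}
step 5 deliver 3→0: 0={lead,t=1,log=-}
step 6 propose(0,'r'): 0={lead,t=1,log=r}
step 7 deliver 0→3: 3={foll,t=1,log=r}
step 8 deliver 3→0: —
step 9 deliver 0→2: 2={foll,t=1,log=r}
step 10 deliver 2→0: —
step 11 timeout(0): 0={cand,t=2,log=r}
step 12 deliver 0→2: 2={foll,t=2,log=r}
step 13 deliver 2→0: —
step 14 deliver 0→3: 3={foll,t=2,log=r}
step 15 deliver 3→0: 0={lead,t=2,log=r}

r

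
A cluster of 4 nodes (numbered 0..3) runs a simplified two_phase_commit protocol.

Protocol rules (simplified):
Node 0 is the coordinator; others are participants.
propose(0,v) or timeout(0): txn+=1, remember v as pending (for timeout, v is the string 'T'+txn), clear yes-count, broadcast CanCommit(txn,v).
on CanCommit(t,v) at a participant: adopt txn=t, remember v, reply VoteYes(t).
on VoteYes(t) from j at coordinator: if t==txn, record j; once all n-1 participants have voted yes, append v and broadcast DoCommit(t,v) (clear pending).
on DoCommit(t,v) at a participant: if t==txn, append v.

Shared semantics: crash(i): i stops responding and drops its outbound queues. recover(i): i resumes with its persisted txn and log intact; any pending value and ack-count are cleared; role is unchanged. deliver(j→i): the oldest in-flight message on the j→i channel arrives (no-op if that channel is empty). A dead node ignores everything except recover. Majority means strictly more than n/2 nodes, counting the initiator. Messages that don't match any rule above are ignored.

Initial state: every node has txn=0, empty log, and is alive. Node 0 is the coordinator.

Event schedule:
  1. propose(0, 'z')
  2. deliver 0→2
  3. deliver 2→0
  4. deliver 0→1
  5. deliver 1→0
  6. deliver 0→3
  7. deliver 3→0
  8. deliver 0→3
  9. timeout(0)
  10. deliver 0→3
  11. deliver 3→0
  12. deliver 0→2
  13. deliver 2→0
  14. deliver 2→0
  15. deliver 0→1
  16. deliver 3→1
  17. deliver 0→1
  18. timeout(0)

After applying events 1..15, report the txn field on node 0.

2

1. propose(0,'z'):  <0:coor t1 ->
2. deliver 0→2:  <2:part t1 ->
3. deliver 2→0:  nop
4. deliver 0→1:  <1:part t1 ->
5. deliver 1→0:  nop
6. deliver 0→3:  <3:part t1 ->
7. deliver 3→0:  <0:coor t1 z>
8. deliver 0→3:  <3:part t1 z>
9. timeout(0):  <0:coor t2 z>
10. deliver 0→3:  <3:part t2 z>
11. deliver 3→0:  nop
12. deliver 0→2:  <2:part t1 z>
13. deliver 2→0:  nop
14. deliver 2→0:  nop
15. deliver 0→1:  <1:part t1 z>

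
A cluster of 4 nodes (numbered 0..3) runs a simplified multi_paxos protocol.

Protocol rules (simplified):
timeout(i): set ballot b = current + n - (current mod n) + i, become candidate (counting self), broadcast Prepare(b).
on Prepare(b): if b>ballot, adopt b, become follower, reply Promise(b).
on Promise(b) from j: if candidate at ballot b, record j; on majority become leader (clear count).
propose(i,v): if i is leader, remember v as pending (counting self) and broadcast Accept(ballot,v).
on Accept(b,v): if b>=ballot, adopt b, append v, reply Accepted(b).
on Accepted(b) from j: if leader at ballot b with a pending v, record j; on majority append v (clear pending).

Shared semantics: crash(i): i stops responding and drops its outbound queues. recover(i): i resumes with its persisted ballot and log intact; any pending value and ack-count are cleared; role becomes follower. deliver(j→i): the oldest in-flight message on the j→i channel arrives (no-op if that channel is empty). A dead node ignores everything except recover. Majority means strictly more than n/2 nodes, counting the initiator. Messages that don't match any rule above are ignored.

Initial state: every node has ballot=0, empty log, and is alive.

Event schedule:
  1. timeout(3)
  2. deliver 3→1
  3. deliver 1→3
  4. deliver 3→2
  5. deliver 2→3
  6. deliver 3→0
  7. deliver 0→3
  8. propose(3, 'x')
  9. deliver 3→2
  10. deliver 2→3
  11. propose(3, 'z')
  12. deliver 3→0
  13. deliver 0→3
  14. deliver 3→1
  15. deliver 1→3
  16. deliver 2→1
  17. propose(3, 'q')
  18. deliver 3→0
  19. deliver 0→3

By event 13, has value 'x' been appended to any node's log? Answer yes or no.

yes

after 1 — timeout(3): n3:cand/b7/[-]
after 2 — deliver 3→1: n1:foll/b7/[-]
after 3 — deliver 1→3: ·
after 4 — deliver 3→2: n2:foll/b7/[-]
after 5 — deliver 2→3: n3:lead/b7/[-]
after 6 — deliver 3→0: n0:foll/b7/[-]
after 7 — deliver 0→3: ·
after 8 — propose(3,'x'): ·
after 9 — deliver 3→2: n2:foll/b7/[x]
after 10 — deliver 2→3: ·
after 11 — propose(3,'z'): ·
after 12 — deliver 3→0: n0:foll/b7/[x]
after 13 — deliver 0→3: ·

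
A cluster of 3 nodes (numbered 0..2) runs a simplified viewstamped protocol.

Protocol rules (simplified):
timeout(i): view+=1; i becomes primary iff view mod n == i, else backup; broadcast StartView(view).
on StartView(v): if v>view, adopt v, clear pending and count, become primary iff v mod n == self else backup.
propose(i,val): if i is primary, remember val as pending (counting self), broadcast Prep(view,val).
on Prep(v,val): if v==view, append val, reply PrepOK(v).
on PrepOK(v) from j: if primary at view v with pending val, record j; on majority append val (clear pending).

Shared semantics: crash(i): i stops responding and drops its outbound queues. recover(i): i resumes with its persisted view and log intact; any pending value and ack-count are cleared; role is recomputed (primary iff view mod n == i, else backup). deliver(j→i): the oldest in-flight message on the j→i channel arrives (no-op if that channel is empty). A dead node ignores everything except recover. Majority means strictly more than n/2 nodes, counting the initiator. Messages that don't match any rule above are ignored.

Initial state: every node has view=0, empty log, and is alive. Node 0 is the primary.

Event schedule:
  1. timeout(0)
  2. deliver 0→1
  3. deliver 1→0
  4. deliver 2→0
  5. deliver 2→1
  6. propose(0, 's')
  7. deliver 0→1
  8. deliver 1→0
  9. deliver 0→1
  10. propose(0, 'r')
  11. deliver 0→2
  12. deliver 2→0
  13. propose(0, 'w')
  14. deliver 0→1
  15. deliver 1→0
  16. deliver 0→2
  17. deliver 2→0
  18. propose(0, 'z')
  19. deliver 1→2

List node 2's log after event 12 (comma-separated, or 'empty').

[1] timeout(0) → N0(back v1 [-])
[2] deliver 0→1 → N1(prim v1 [-])
[3] deliver 1→0 → ∅
[4] deliver 2→0 → ∅
[5] deliver 2→1 → ∅
[6] propose(0,'s') → ∅
[7] deliver 0→1 → ∅
[8] deliver 1→0 → ∅
[9] deliver 0→1 → ∅
[10] propose(0,'r') → ∅
[11] deliver 0→2 → N2(back v1 [-])
[12] deliver 2→0 → ∅

empty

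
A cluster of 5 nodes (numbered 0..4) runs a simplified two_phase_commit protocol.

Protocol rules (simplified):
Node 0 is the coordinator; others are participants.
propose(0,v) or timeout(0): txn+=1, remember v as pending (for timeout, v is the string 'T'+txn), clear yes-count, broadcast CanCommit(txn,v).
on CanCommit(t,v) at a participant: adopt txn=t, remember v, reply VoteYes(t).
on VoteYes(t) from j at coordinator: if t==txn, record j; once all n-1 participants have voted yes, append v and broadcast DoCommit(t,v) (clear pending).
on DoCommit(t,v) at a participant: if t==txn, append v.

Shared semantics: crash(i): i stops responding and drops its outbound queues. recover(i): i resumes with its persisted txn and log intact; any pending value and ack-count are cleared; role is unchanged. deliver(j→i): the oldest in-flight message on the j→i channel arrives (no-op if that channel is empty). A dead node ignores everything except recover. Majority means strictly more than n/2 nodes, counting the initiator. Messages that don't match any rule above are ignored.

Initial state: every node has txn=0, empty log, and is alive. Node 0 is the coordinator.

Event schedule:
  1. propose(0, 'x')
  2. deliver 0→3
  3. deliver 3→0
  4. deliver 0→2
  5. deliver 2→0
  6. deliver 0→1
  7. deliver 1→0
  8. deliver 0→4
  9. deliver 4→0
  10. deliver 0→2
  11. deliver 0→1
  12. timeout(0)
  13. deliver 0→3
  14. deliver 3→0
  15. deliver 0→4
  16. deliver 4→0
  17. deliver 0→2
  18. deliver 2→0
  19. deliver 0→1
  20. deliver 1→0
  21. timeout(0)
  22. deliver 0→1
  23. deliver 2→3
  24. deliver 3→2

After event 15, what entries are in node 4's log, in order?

x

step 1 propose(0,'x'): 0={coor,t=1,log=-}
step 2 deliver 0→3: 3={part,t=1,log=-}
step 3 deliver 3→0: —
step 4 deliver 0→2: 2={part,t=1,log=-}
step 5 deliver 2→0: —
step 6 deliver 0→1: 1={part,t=1,log=-}
step 7 deliver 1→0: —
step 8 deliver 0→4: 4={part,t=1,log=-}
step 9 deliver 4→0: 0={coor,t=1,log=x}
step 10 deliver 0→2: 2={part,t=1,log=x}
step 11 deliver 0→1: 1={part,t=1,log=x}
step 12 timeout(0): 0={coor,t=2,log=x}
step 13 deliver 0→3: 3={part,t=1,log=x}
step 14 deliver 3→0: —
step 15 deliver 0→4: 4={part,t=1,log=x}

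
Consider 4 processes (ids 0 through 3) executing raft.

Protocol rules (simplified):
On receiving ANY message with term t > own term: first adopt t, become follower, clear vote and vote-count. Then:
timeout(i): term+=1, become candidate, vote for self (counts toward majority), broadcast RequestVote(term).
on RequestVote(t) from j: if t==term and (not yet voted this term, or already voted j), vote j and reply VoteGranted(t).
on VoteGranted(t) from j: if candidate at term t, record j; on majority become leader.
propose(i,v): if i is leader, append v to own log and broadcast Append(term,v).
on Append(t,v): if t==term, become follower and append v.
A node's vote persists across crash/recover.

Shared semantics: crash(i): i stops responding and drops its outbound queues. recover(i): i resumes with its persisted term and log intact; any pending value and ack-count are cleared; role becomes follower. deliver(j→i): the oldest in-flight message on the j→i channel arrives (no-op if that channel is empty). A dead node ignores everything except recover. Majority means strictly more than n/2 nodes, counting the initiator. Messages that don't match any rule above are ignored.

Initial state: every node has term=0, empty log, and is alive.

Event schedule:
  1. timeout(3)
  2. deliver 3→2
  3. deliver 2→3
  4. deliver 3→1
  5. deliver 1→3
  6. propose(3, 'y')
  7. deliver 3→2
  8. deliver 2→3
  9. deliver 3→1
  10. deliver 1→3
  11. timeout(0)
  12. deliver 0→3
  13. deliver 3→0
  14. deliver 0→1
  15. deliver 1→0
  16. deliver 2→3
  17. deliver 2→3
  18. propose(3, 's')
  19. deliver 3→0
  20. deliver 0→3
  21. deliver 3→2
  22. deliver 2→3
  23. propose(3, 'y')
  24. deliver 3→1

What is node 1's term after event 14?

after 1 — timeout(3): n3:cand/t1/[-]
after 2 — deliver 3→2: n2:foll/t1/[-]
after 3 — deliver 2→3: ·
after 4 — deliver 3→1: n1:foll/t1/[-]
after 5 — deliver 1→3: n3:lead/t1/[-]
after 6 — propose(3,'y'): n3:lead/t1/[y]
after 7 — deliver 3→2: n2:foll/t1/[y]
after 8 — deliver 2→3: ·
after 9 — deliver 3→1: n1:foll/t1/[y]
after 10 — deliver 1→3: ·
after 11 — timeout(0): n0:cand/t1/[-]
after 12 — deliver 0→3: ·
after 13 — deliver 3→0: ·
after 14 — deliver 0→1: ·

1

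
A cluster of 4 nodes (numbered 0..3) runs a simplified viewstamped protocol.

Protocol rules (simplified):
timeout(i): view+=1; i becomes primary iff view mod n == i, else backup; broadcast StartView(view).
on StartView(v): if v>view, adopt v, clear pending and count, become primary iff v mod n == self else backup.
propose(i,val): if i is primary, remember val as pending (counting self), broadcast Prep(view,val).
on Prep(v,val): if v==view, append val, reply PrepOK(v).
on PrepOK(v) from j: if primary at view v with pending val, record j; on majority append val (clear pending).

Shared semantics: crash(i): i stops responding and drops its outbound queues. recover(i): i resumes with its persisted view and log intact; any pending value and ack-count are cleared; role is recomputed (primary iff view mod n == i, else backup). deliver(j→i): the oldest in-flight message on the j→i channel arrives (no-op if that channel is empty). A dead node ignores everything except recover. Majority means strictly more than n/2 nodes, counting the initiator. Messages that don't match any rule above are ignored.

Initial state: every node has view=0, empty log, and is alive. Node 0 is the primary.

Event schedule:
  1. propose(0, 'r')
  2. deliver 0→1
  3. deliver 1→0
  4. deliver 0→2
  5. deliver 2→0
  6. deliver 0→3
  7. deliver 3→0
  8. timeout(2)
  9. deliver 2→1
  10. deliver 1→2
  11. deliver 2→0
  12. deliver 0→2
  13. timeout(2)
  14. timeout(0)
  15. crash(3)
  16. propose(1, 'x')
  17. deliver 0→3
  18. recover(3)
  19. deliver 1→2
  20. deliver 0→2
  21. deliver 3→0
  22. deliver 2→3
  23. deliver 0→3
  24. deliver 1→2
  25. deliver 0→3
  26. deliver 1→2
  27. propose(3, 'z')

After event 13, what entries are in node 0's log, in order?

r

step 1 propose(0,'r'): —
step 2 deliver 0→1: 1={back,v=0,log=r}
step 3 deliver 1→0: —
step 4 deliver 0→2: 2={back,v=0,log=r}
step 5 deliver 2→0: 0={prim,v=0,log=r}
step 6 deliver 0→3: 3={back,v=0,log=r}
step 7 deliver 3→0: —
step 8 timeout(2): 2={back,v=1,log=r}
step 9 deliver 2→1: 1={prim,v=1,log=r}
step 10 deliver 1→2: —
step 11 deliver 2→0: 0={back,v=1,log=r}
step 12 deliver 0→2: —
step 13 timeout(2): 2={prim,v=2,log=r}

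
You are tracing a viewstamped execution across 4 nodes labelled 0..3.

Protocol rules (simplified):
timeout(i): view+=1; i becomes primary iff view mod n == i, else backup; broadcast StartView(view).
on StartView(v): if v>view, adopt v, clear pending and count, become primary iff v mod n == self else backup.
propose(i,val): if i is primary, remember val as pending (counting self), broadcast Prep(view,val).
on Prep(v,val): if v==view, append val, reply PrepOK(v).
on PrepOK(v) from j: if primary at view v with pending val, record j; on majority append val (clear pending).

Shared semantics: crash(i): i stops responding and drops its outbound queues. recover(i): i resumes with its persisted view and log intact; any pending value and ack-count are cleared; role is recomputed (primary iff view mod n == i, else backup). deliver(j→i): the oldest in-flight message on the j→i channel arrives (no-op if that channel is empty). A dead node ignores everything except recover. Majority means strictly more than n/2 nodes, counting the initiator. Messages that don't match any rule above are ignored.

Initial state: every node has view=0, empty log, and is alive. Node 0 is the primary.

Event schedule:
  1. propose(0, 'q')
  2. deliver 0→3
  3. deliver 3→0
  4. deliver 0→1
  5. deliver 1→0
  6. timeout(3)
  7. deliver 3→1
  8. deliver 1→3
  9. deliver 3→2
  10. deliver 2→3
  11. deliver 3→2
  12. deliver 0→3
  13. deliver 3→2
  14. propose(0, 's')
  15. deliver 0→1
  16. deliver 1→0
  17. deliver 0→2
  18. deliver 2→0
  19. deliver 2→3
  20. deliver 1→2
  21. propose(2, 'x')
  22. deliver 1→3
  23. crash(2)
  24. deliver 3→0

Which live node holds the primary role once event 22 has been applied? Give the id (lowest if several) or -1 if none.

e1 propose(0,'q'): ·
e2 deliver 0→3: 3[back,v=0,q]
e3 deliver 3→0: ·
e4 deliver 0→1: 1[back,v=0,q]
e5 deliver 1→0: 0[prim,v=0,q]
e6 timeout(3): 3[back,v=1,q]
e7 deliver 3→1: 1[prim,v=1,q]
e8 deliver 1→3: ·
e9 deliver 3→2: 2[back,v=1,-]
e10 deliver 2→3: ·
e11 deliver 3→2: ·
e12 deliver 0→3: ·
e13 deliver 3→2: ·
e14 propose(0,'s'): ·
e15 deliver 0→1: ·
e16 deliver 1→0: ·
e17 deliver 0→2: ·
e18 deliver 2→0: ·
e19 deliver 2→3: ·
e20 deliver 1→2: ·
e21 propose(2,'x'): ·
e22 deliver 1→3: ·

0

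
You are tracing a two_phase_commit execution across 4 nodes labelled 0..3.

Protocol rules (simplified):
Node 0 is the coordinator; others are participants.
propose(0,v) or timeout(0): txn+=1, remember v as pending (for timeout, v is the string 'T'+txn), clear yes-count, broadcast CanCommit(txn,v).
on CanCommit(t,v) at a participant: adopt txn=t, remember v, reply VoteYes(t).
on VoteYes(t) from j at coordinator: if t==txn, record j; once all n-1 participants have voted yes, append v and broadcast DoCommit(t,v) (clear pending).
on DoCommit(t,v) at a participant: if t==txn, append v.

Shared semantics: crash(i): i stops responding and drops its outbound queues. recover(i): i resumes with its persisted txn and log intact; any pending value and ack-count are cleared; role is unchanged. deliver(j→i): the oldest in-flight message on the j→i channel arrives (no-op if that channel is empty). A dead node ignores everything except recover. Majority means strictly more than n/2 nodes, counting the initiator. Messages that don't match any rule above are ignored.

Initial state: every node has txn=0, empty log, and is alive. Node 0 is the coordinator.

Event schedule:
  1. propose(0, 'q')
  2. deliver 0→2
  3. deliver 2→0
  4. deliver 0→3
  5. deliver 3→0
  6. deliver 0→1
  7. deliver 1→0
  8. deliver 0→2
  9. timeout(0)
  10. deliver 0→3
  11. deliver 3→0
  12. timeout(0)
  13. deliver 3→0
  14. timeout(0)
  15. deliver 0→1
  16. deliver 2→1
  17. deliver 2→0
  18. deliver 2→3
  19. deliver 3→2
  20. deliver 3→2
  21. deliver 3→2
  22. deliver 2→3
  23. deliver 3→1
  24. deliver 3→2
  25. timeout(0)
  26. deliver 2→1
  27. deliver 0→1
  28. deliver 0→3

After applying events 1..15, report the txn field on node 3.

1

1. propose(0,'q'):  <0:coor t1 ->
2. deliver 0→2:  <2:part t1 ->
3. deliver 2→0:  nop
4. deliver 0→3:  <3:part t1 ->
5. deliver 3→0:  nop
6. deliver 0→1:  <1:part t1 ->
7. deliver 1→0:  <0:coor t1 q>
8. deliver 0→2:  <2:part t1 q>
9. timeout(0):  <0:coor t2 q>
10. deliver 0→3:  <3:part t1 q>
11. deliver 3→0:  nop
12. timeout(0):  <0:coor t3 q>
13. deliver 3→0:  nop
14. timeout(0):  <0:coor t4 q>
15. deliver 0→1:  <1:part t1 q>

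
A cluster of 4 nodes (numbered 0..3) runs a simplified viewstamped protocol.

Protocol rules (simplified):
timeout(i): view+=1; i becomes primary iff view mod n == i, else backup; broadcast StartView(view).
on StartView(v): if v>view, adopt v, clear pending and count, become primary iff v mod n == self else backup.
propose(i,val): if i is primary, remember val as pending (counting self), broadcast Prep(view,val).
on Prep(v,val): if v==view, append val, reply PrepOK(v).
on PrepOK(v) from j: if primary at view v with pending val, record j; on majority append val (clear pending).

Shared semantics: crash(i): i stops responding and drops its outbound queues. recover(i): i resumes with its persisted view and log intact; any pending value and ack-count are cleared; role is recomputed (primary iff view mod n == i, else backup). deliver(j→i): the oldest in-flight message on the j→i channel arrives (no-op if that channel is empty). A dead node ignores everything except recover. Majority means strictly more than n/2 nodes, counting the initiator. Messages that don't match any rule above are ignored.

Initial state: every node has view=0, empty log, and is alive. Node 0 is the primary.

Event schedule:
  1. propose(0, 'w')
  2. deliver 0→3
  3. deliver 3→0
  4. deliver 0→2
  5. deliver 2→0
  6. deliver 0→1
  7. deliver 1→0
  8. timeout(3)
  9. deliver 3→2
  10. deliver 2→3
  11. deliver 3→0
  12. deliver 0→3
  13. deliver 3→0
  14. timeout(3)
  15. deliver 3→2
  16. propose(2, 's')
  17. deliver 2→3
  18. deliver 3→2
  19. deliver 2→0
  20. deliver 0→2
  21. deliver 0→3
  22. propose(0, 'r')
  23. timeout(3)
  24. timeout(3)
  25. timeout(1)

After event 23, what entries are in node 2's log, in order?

e1 propose(0,'w'): ·
e2 deliver 0→3: 3[back,v=0,w]
e3 deliver 3→0: ·
e4 deliver 0→2: 2[back,v=0,w]
e5 deliver 2→0: 0[prim,v=0,w]
e6 deliver 0→1: 1[back,v=0,w]
e7 deliver 1→0: ·
e8 timeout(3): 3[back,v=1,w]
e9 deliver 3→2: 2[back,v=1,w]
e10 deliver 2→3: ·
e11 deliver 3→0: 0[back,v=1,w]
e12 deliver 0→3: ·
e13 deliver 3→0: ·
e14 timeout(3): 3[back,v=2,w]
e15 deliver 3→2: 2[prim,v=2,w]
e16 propose(2,'s'): ·
e17 deliver 2→3: 3[back,v=2,w,s]
e18 deliver 3→2: ·
e19 deliver 2→0: ·
e20 deliver 0→2: ·
e21 deliver 0→3: ·
e22 propose(0,'r'): ·
e23 timeout(3): 3[prim,v=3,w,s]

w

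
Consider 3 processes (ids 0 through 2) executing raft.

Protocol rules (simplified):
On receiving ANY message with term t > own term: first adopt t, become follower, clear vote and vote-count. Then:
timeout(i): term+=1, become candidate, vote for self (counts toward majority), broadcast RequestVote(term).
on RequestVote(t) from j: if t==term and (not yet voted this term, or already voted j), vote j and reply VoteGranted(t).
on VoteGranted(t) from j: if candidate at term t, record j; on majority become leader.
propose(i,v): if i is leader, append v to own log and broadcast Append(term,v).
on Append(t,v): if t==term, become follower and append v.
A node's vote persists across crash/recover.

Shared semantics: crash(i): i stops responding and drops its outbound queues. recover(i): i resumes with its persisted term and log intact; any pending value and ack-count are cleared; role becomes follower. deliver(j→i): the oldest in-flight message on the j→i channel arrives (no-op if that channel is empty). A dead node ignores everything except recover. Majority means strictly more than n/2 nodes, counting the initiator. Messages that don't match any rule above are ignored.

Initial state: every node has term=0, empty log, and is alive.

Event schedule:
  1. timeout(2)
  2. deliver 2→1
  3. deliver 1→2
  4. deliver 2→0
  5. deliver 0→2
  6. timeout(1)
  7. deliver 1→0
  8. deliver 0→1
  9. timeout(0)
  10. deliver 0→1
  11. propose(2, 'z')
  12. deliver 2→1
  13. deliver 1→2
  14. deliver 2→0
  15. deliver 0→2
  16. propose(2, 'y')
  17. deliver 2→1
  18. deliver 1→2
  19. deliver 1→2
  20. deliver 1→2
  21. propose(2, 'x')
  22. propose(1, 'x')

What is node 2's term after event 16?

after 1 — timeout(2): n2:cand/t1/[-]
after 2 — deliver 2→1: n1:foll/t1/[-]
after 3 — deliver 1→2: n2:lead/t1/[-]
after 4 — deliver 2→0: n0:foll/t1/[-]
after 5 — deliver 0→2: ·
after 6 — timeout(1): n1:cand/t2/[-]
after 7 — deliver 1→0: n0:foll/t2/[-]
after 8 — deliver 0→1: n1:lead/t2/[-]
after 9 — timeout(0): n0:cand/t3/[-]
after 10 — deliver 0→1: n1:foll/t3/[-]
after 11 — propose(2,'z'): n2:lead/t1/[z]
after 12 — deliver 2→1: ·
after 13 — deliver 1→2: n2:foll/t2/[z]
after 14 — deliver 2→0: ·
after 15 — deliver 0→2: n2:foll/t3/[z]
after 16 — propose(2,'y'): ·

3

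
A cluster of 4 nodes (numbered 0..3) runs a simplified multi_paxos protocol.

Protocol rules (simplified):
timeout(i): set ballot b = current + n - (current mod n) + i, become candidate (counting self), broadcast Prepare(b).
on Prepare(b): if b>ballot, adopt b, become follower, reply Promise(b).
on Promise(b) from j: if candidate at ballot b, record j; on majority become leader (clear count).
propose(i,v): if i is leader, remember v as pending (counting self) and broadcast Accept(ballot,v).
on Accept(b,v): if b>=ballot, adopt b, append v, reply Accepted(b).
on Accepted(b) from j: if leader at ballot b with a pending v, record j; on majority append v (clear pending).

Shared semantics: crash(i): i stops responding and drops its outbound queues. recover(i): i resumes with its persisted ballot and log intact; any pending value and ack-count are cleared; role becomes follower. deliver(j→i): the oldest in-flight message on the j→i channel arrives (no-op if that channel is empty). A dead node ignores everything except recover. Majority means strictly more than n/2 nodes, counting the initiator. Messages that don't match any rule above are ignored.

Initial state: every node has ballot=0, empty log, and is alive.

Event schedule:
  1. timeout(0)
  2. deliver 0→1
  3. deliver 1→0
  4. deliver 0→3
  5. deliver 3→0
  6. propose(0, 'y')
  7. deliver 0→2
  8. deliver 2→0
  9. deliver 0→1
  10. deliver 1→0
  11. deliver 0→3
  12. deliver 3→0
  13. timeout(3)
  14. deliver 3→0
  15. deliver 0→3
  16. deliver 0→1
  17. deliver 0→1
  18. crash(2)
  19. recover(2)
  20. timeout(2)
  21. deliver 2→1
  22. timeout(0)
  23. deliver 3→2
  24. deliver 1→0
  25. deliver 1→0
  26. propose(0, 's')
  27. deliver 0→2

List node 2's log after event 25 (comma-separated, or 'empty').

after 1 — timeout(0): n0:cand/b4/[-]
after 2 — deliver 0→1: n1:foll/b4/[-]
after 3 — deliver 1→0: ·
after 4 — deliver 0→3: n3:foll/b4/[-]
after 5 — deliver 3→0: n0:lead/b4/[-]
after 6 — propose(0,'y'): ·
after 7 — deliver 0→2: n2:foll/b4/[-]
after 8 — deliver 2→0: ·
after 9 — deliver 0→1: n1:foll/b4/[y]
after 10 — deliver 1→0: ·
after 11 — deliver 0→3: n3:foll/b4/[y]
after 12 — deliver 3→0: n0:lead/b4/[y]
after 13 — timeout(3): n3:cand/b11/[y]
after 14 — deliver 3→0: n0:foll/b11/[y]
after 15 — deliver 0→3: ·
after 16 — deliver 0→1: ·
after 17 — deliver 0→1: ·
after 18 — crash(2): n2:✗foll/b4/[-]
after 19 — recover(2): n2:foll/b4/[-]
after 20 — timeout(2): n2:cand/b10/[-]
after 21 — deliver 2→1: n1:foll/b10/[y]
after 22 — timeout(0): n0:cand/b12/[y]
after 23 — deliver 3→2: n2:foll/b11/[-]
after 24 — deliver 1→0: ·
after 25 — deliver 1→0: ·

empty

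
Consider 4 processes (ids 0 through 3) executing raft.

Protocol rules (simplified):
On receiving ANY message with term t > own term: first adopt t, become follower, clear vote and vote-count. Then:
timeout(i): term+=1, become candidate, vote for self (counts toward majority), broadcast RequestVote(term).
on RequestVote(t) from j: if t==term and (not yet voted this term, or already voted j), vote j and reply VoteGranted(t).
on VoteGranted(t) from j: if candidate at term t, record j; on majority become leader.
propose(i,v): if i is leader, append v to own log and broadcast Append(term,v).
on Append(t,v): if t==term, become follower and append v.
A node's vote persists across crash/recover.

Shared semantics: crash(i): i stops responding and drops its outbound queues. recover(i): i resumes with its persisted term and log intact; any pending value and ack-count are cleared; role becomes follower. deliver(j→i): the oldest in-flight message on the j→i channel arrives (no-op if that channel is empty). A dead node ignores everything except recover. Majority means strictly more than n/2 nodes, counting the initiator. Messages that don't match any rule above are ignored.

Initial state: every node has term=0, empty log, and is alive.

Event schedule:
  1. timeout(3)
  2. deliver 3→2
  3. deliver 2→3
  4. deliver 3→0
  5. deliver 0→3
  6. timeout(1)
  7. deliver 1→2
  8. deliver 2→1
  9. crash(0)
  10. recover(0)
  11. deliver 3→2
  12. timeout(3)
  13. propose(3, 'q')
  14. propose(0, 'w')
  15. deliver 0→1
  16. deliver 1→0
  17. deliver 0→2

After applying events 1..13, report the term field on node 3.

e1 timeout(3): 3[cand,t=1,-]
e2 deliver 3→2: 2[foll,t=1,-]
e3 deliver 2→3: ·
e4 deliver 3→0: 0[foll,t=1,-]
e5 deliver 0→3: 3[lead,t=1,-]
e6 timeout(1): 1[cand,t=1,-]
e7 deliver 1→2: ·
e8 deliver 2→1: ·
e9 crash(0): 0[✗foll,t=1,-]
e10 recover(0): 0[foll,t=1,-]
e11 deliver 3→2: ·
e12 timeout(3): 3[cand,t=2,-]
e13 propose(3,'q'): ·

2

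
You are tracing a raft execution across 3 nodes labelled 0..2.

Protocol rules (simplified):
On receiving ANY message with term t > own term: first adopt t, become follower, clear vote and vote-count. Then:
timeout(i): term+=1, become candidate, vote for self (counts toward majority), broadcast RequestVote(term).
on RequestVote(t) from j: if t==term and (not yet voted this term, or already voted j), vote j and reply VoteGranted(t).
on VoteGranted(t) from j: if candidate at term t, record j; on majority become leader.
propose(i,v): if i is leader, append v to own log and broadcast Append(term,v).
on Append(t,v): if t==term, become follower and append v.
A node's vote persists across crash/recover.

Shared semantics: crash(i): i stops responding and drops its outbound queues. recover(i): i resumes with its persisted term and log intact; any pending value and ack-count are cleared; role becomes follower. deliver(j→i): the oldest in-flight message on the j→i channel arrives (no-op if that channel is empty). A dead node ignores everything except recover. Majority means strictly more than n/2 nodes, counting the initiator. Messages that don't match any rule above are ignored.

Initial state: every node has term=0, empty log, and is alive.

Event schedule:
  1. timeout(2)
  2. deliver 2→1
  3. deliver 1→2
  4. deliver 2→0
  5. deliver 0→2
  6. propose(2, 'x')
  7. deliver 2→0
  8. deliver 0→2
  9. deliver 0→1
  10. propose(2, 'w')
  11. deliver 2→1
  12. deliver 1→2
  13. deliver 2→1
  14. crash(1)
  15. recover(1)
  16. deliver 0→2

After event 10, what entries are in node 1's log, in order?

empty

[1] timeout(2) → N2(cand t1 [-])
[2] deliver 2→1 → N1(foll t1 [-])
[3] deliver 1→2 → N2(lead t1 [-])
[4] deliver 2→0 → N0(foll t1 [-])
[5] deliver 0→2 → ∅
[6] propose(2,'x') → N2(lead t1 [x])
[7] deliver 2→0 → N0(foll t1 [x])
[8] deliver 0→2 → ∅
[9] deliver 0→1 → ∅
[10] propose(2,'w') → N2(lead t1 [x,w])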